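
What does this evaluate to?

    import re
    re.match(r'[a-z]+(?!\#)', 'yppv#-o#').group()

'ypp'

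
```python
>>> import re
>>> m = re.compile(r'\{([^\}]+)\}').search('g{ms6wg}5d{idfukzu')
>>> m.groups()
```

('ms6wg',)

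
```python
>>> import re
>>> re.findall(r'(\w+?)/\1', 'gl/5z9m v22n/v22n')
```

['v22n']

The backreference `\1` re-matches whatever the first group consumed, character for character.
Matches: at [8:17] match 'v22n/v22n', group 1 = 'v22n'.
One capturing group, so `findall` returns just the captured substring from the one match — 1 in all.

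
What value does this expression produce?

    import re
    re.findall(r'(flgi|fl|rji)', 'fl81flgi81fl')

['fl', 'flgi', 'fl']

Branches in `(...|...)` are attempted left-to-right; the first branch that allows the whole pattern to succeed is taken.
One capturing group, so `findall` returns just the captured substring from each match — 3 in all.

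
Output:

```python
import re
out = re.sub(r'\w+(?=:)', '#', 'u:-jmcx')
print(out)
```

#:-jmcx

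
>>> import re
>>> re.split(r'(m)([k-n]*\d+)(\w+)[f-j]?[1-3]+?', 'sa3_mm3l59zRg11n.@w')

Pattern: a literal 'm' (captured); then zero or more of a character in [k-n], then one or more of a digit (captured); then one or more of a word character (captured); then optionally a character in [f-j], then one or more of a character in [1-3] (lazy).
Matches to split on: at [4:15] → 'mm3l59zRg11'.
The group in the pattern means `split` returns the separators' captures alongside the pieces.

['sa3_', 'm', 'm3', 'l59zRg1', 'n.@w']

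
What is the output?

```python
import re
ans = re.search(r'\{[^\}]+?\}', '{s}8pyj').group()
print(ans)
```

`search` walks the string left to right and returns the first match it finds.
The match spans [0:3] → '{s}'.

{s}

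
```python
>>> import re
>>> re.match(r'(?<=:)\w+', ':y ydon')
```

None

`re.match` only tries the pattern at the start of the string.
Here the pattern fails at index 0, so the call returns None.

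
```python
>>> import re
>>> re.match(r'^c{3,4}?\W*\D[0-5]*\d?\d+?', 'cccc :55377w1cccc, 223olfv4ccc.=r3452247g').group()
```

'cccc :55377'

`re.match` only tries the pattern at the start of the string.
The match spans [0:11] → 'cccc :55377'.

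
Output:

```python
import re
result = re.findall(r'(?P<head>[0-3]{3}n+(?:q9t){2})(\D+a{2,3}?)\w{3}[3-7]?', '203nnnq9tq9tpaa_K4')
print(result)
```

The pattern matches exactly 3 of a character in [0-3], then one or more of a literal 'n', then the literal 'q9t' repeated 2 times (captured as 'head'); then one or more of a non-digit, then 2 to 3 of the literal 'a' (lazy) (captured); then exactly 3 of a word character; then optionally a character in [3-7].
2 groups means the one result is a tuple of 2 captured strings — 1 here.

[('203nnnq9tq9t', 'paa')]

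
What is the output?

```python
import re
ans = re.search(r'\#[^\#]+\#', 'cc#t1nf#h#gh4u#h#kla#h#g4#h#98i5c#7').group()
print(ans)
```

#t1nf#

`re.search` tries every starting position until one works.
The match spans [2:8] → '#t1nf#'.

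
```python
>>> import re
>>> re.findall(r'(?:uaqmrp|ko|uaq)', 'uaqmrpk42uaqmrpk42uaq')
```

['uaqmrp', 'uaqmrp', 'uaq']

Branches in `(...|...)` are attempted left-to-right; the first branch that allows the whole pattern to succeed is taken.
Matches: at [0:6] → 'uaqmrp'; at [9:15] → 'uaqmrp'; at [18:21] → 'uaq'.
Since nothing is captured, `findall` lists the 3 matched substrings directly.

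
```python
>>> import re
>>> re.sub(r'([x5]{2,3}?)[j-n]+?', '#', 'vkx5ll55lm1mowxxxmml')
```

This matches 2 to 3 of one of [x5] (lazy) (captured); then one or more of a character in [j-n] (lazy).
The `?` after the quantifier makes it lazy — it takes as little as possible before letting the rest of the pattern try.
Matches: at [2:5] → 'x5l'; at [6:9] → '55l'; at [14:18] → 'xxxm'.
`sub` substitutes '#' at each match site.

'vk#l#m1mow#ml'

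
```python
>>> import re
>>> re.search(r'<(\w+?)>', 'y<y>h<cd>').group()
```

`re.search` tries every starting position until one works.
The match spans [1:4] → '<y>'.
Captured: group 1 = 'y'.

'<y>'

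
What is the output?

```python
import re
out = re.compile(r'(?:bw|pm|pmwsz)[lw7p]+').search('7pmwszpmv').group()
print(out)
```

pmw

Alternation isn't longest-match — the leftmost alternative that fits at this position is chosen.
Unlike `match`, `search` isn't anchored — it looks for the pattern anywhere in the string.
The match spans [1:4] → 'pmw'.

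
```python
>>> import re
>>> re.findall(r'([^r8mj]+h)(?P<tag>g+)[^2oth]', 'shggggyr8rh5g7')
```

[('sh', 'gggg')]

This matches one or more of any character except [r8mj], then a literal 'h' (captured); then one or more of a literal 'g' (captured as 'tag'); then any character except [2oth].
Matches: at [0:7] match 'shggggy', groups = ('sh', 'gggg').
Multiple groups make `findall` return tuples — one 2-tuple for the one match.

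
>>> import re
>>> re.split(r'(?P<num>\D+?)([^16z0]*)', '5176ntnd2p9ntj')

['5176', 'n', 'tnd2p9ntj', '']

This matches one or more of a non-digit (lazy) (captured as 'num'); then zero or more of any character except [16z0] (captured).
Matches to split on: at [4:14] → 'ntnd2p9ntj'.
With a capturing group present, the delimiter's captured portion is kept in the result list.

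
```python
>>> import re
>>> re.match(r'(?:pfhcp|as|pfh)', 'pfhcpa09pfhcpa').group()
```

'pfhcp'

`re.match` won't scan ahead — the pattern has to work from the very first character.
The match spans [0:5] → 'pfhcp'.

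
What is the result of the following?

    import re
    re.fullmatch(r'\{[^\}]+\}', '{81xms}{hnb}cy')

`re.fullmatch` is like wrapping the pattern in `^…$` (in single-line mode).
Here the string isn't matched end-to-end, so the call returns None.

None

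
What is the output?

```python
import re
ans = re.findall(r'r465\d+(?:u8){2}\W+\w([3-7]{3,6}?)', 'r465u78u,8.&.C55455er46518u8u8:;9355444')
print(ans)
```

['355']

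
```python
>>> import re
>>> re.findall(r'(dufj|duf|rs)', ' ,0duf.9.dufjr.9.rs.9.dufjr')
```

['duf', 'dufj', 'rs', 'dufj']

Alternation tries branches left to right and keeps the first one that lets the overall match succeed at that position.
With a single group, `findall` returns only what that group captured — 4 items.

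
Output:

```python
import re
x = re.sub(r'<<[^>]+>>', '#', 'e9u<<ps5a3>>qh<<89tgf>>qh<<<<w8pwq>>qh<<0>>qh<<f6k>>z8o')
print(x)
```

e9u#qh#qh#qh#qh#z8o

Each match is replaced by '#'.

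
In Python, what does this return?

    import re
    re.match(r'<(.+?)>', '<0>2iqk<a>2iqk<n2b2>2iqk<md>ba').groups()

('0',)

The match spans [0:3] → '<0>'.
Captured: group 1 = '0'.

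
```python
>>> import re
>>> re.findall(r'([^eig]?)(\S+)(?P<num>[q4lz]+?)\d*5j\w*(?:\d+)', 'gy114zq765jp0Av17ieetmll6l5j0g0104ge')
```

[('', 'gy114zq765jp0Av17ieetmll6', 'l')]

The pattern matches optionally any character except [eig] (captured); then one or more of a non-whitespace character (captured); then one or more of one of [q4lz] (lazy) (captured as 'num'); then zero or more of a digit, then the literal '5j'; then zero or more of a word character; then one or more of a digit (non-capturing group).
`findall` packs the 3 group values into a tuple for every match.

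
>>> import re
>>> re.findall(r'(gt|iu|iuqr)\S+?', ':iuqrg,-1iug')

Alternation tries branches left to right and keeps the first one that lets the overall match succeed at that position.
Matches: at [1:4] match 'iuq', group 1 = 'iu'; at [9:12] match 'iug', group 1 = 'iu'.
Because there's exactly one group, `findall` drops the full match and keeps group 1 from each hit.

['iu', 'iu']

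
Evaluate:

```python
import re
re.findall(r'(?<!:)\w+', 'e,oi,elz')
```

['e', 'oi', 'elz']

The negative lookaround is zero-width — it rules out positions where the adjacent text would match, without consuming anything.
Scanning left to right: at [0:1] → 'e'; at [2:4] → 'oi'; at [5:8] → 'elz'.
Since nothing is captured, `findall` lists the 3 matched substrings directly.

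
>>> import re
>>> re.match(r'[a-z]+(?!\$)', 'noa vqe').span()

`match` is anchored at position 0; if the pattern doesn't fit there, it returns None.
The match spans [0:3] → 'noa'.

(0, 3)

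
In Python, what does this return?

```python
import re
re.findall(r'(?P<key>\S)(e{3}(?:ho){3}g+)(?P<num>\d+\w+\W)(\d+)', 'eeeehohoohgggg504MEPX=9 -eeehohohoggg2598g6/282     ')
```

[('-', 'eeehohohoggg', '2598g6/', '282')]

This matches a non-whitespace character (captured as 'key'); then exactly 3 of a literal 'e', then the literal 'ho' repeated 3 times, then one or more of the literal 'g' (captured); then one or more of a digit, then one or more of a word character, then a non-word character (captured as 'num'); then one or more of a digit (captured).
Matches: at [24:47] match '-eeehohohoggg2598g6/282', groups = ('-', 'eeehohohoggg', '2598g6/', '282').
4 groups means the one result is a tuple of 4 captured strings — 1 here.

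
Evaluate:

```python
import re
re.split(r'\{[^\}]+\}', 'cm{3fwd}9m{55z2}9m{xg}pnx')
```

Each match becomes a cut point; 4 segments remain.

['cm', '9m', '9m', 'pnx']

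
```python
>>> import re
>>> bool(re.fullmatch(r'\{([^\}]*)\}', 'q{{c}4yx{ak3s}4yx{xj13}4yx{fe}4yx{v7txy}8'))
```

False

`fullmatch` succeeds only if the pattern covers the string from start to end.
Here the string isn't matched end-to-end, so the call returns None, and `bool(None)` is False.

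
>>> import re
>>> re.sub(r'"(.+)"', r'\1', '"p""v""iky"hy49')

'p""v""ikyhy49'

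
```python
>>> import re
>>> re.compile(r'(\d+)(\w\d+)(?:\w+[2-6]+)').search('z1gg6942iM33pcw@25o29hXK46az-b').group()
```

'6942iM33'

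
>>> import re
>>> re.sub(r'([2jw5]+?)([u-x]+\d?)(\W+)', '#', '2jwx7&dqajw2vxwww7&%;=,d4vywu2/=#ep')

`sub` substitutes '#' at each match site.

'#dqa#d4vy#ep'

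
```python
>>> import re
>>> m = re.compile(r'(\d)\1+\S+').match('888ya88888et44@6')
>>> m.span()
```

`\1` is not a pattern — it's the concrete string captured by group 1, re-applied verbatim.
`re.match` won't scan ahead — the pattern has to work from the very first character.
The match spans [0:16] → '888ya88888et44@6'.
Captured: group 1 = '8'.

(0, 16)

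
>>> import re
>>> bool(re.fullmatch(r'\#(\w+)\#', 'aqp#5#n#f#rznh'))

False

`re.fullmatch` is like wrapping the pattern in `^…$` (in single-line mode).
Here there's no way to consume every character, so the call returns None, and `bool(None)` is False.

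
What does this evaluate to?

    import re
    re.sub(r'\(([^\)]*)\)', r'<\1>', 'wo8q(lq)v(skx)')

'wo8q<lq>v<skx>'

Matches: at [4:8] → '(lq)'; at [9:14] → '(skx)'.
Each match is replaced using the text its own group 1 captured.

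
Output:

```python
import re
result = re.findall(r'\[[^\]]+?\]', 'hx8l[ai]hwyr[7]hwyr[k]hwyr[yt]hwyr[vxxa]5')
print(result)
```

['[ai]', '[7]', '[k]', '[yt]', '[vxxa]']

Matches: at [4:8] → '[ai]'; at [12:15] → '[7]'; at [19:22] → '[k]'; at [26:30] → '[yt]'; at [34:40] → '[vxxa]'.
No capturing groups, so `findall` returns the 5 full match strings.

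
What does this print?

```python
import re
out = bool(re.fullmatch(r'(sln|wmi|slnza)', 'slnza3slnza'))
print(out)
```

False

For `fullmatch`, every character of the input must be accounted for by the pattern.
Here there's no way to consume every character, so the call returns None, and `bool(None)` is False.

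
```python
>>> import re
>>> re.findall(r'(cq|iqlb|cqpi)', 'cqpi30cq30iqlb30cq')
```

['cq', 'cq', 'iqlb', 'cq']

`|` is ordered: at each position the engine commits to the first alternative that works.
Matches: at [0:2] match 'cq', group 1 = 'cq'; at [6:8] match 'cq', group 1 = 'cq'; at [10:14] match 'iqlb', group 1 = 'iqlb'; at [16:18] match 'cq', group 1 = 'cq'.
With a single group, `findall` returns only what that group captured — 4 items.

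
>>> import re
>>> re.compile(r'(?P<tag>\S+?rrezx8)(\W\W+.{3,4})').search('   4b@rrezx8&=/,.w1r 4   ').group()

'4b@rrezx8&=/,.w1r '

This matches one or more of a non-whitespace character (lazy), then the literal 'rre', then the literal 'zx8' (captured as 'tag'); then a non-word character, then one or more of a non-word character, then 3 to 4 of any character (captured).
`re.search` scans for the first position where the pattern succeeds.
The match spans [3:21] → '4b@rrezx8&=/,.w1r '.
Captured: group 1 = '4b@rrezx8', group 2 = '&=/,.w1r '.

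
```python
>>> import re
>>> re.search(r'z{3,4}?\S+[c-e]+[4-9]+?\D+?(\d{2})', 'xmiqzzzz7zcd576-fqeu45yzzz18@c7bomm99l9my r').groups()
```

('99',)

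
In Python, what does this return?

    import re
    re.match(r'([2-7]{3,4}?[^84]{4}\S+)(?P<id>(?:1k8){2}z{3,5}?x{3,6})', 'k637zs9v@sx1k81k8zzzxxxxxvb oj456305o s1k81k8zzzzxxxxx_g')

None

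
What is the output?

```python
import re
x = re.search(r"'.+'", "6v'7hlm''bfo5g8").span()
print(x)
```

(2, 9)

`re.search` scans for the first position where the pattern succeeds.
The match spans [2:9] → "'7hlm''".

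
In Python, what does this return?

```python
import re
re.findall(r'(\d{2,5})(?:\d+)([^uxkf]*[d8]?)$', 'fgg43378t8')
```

[('4337', 't8')]

Pattern: 2 to 5 of a digit (captured); then one or more of a digit (non-capturing group); then zero or more of any character except [uxkf], then optionally one of [d8] (captured); then anchored at the end.
Walking the string: at [3:10] match '43378t8', groups = ('4337', 't8').
`findall` packs the 2 group values into a tuple for every match.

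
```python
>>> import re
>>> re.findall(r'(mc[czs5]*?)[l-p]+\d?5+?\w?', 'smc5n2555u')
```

This matches the literal 'mc', then zero or more of one of [czs5] (lazy) (captured); then one or more of a character in [l-p], then optionally a digit; then one or more of a literal '5' (lazy), then optionally a word character.
Scanning left to right: at [1:8] match 'mc5n255', group 1 = 'mc5'.
With a single group, `findall` returns only what that group captured — 1 item.

['mc5']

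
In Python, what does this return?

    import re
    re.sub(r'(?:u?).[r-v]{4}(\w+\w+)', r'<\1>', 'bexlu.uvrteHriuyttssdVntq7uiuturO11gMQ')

Pattern: optionally a literal 'u' (non-capturing group); then any character, then exactly 4 of a character in [r-v]; then one or more of a word character, then one or more of a word character (captured).
Matches: at [4:38] → 'u.uvrteHriuyttssdVntq7uiuturO11gMQ'.
Each match is replaced using the text its own group 1 captured.

'bexl<eHriuyttssdVntq7uiuturO11gMQ>'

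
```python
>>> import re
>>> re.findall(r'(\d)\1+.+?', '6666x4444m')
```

['6', '4']

A backreference is literal: `\1` must see the identical characters the first group matched.
Walking the string: at [0:5] match '6666x', group 1 = '6'; at [5:10] match '4444m', group 1 = '4'.
`findall` collects group 1 from each match (2 total).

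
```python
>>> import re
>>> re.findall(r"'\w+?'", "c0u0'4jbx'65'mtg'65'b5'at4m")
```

With no groups in the pattern, `findall` gives back each whole match — 3 here.

["'4jbx'", "'mtg'", "'b5'"]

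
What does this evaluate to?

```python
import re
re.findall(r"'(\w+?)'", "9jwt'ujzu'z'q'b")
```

['ujzu', 'q']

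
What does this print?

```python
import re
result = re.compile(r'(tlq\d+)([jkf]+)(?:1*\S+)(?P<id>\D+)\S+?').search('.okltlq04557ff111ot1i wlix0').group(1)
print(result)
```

tlq04557

Pattern: the literal 'tlq', then one or more of a digit (captured); then one or more of one of [jkf] (captured); then zero or more of a literal '1', then one or more of a non-whitespace character (non-capturing group); then one or more of a non-digit (captured as 'id'); then one or more of a non-whitespace character (lazy).
`re.search` tries every starting position until one works.
The match spans [4:27] → 'tlq04557ff111ot1i wlix0'.
Captured: group 1 = 'tlq04557', group 2 = 'ff', group 3 = ' wlix'.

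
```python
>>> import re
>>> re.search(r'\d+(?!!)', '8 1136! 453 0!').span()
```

(0, 1)

The negative lookahead/lookbehind blocks any match where the forbidden context is present.
The match spans [0:1] → '8'.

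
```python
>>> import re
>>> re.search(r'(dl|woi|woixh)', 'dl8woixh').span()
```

`search` walks the string left to right and returns the first match it finds.
The match spans [0:2] → 'dl'.
Captured: group 1 = 'dl'.

(0, 2)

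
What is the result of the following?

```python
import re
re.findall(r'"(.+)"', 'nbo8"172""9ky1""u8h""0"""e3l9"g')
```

['172""9ky1""u8h""0"""e3l9']

Matches: at [4:30] match '"172""9ky1""u8h""0"""e3l9"', group 1 = '172""9ky1""u8h""0"""e3l9'.
`findall` collects group 1 from the one match (1 total).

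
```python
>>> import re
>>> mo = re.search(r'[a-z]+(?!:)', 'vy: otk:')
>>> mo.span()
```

(0, 1)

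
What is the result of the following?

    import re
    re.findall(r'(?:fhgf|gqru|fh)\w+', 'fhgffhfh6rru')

Scanning left to right: at [0:12] → 'fhgffhfh6rru'.
No capturing groups, so `findall` returns the 1 full match string.

['fhgffhfh6rru']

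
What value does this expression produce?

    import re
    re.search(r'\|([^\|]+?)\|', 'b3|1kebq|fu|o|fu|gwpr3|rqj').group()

'|1kebq|'

The match spans [2:9] → '|1kebq|'.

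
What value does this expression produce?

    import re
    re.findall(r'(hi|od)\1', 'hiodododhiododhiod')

The backreference `\1` re-matches whatever the first group consumed, character for character.
Matches: at [2:6] match 'odod', group 1 = 'od'; at [10:14] match 'odod', group 1 = 'od'.
With a single group, `findall` returns only what that group captured — 2 items.

['od', 'od']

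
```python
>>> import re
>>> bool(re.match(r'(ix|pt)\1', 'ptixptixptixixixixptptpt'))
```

False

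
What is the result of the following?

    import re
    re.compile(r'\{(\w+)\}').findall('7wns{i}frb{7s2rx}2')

Walking the string: at [4:7] match '{i}', group 1 = 'i'; at [10:17] match '{7s2rx}', group 1 = '7s2rx'.
With a single group, `findall` returns only what that group captured — 2 items.

['i', '7s2rx']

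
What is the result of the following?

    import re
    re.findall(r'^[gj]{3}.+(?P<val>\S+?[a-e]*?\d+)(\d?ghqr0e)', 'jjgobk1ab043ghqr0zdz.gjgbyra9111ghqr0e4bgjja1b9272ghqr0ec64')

The pattern matches anchored at the start of the string; then exactly 3 of one of [gj], then one or more of any character; then one or more of a non-whitespace character (lazy), then zero or more of a character in [a-e] (lazy), then one or more of a digit (captured as 'val'); then optionally a digit, then the literal 'ghq', then the literal 'r0e' (captured).
Scanning left to right: at [0:56] match 'jjgobk1ab043ghqr0zdz.gjgbyra9111ghqr0e4bgjja1b9272ghqr0e', groups = ('72', 'ghqr0e').
With 2 capturing groups, `findall` returns a 2-tuple per match.

[('72', 'ghqr0e')]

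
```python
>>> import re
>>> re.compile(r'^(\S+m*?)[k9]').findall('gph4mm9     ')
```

['gph4mm']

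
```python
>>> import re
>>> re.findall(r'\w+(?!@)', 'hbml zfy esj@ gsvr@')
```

Because the assertion is negative and zero-width, positions next to the forbidden text are skipped.
Scanning left to right: at [0:4] → 'hbml'; at [5:8] → 'zfy'; at [9:11] → 'es'; at [14:17] → 'gsv'.
With no groups in the pattern, `findall` gives back each whole match — 4 here.

['hbml', 'zfy', 'es', 'gsv']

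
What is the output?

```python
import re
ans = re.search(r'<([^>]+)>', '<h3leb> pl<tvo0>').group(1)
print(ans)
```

The match spans [0:7] → '<h3leb>'.
Captured: group 1 = 'h3leb'.

h3leb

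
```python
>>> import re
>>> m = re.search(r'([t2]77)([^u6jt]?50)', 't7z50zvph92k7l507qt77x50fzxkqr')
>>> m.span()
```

(18, 24)

The pattern matches one of [t2], then the literal '77' (captured); then optionally any character except [u6jt], then the literal '50' (captured).
`re.search` tries every starting position until one works.
The match spans [18:24] → 't77x50'.
Captured: group 1 = 't77', group 2 = 'x50'.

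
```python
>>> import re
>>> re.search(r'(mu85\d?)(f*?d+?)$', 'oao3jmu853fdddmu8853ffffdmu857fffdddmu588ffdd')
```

None

Here no position works, so the call returns None.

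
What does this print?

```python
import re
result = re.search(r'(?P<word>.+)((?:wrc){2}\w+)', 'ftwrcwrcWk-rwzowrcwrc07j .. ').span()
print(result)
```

(0, 24)

The match spans [0:24] → 'ftwrcwrcWk-rwzowrcwrc07j'.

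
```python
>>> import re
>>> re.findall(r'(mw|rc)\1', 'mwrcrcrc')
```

['rc']

`\1` is not a pattern — it's the concrete string captured by group 1, re-applied verbatim.
Because there's exactly one group, `findall` drops the full match and keeps group 1 from the one hit.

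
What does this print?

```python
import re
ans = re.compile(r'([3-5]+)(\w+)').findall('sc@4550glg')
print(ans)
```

Pattern: one or more of a character in [3-5] (captured); then one or more of a word character (captured).
2 groups means the one result is a tuple of 2 captured strings — 1 here.

[('455', '0glg')]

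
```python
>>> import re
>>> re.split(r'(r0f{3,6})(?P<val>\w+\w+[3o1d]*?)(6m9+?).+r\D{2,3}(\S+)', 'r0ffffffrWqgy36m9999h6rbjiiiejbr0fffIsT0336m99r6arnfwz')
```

Pattern: the literal 'r0', then 3 to 6 of a literal 'f' (captured); then one or more of a word character, then one or more of a word character, then zero or more of one of [3o1d] (lazy) (captured as 'val'); then the literal '6m', then one or more of the literal '9' (lazy) (captured); then one or more of any character, then a literal 'r', then 2 to 3 of a non-digit; then one or more of a non-whitespace character (captured).
A `+?`/`*?`/`{m,n}?` starts at its minimum and grows only as far as needed for what follows to match.
Matches to split on: at [0:54] → 'r0ffffffrWqgy36m9999h6rbjiiiejbr0fffIsT0336m99r6arnfwz'.
`re.split` interleaves the captured-group text with the surrounding fragments.

['', 'r0ffffff', 'rWqgy36m9999h6rbjiiiejbr0fffIsT033', '6m9', 'z', '']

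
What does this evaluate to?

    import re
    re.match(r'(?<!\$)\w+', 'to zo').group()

The negative lookahead/lookbehind blocks any match where the forbidden context is present.
`re.match` only tries the pattern at the start of the string.
The match spans [0:2] → 'to'.

'to'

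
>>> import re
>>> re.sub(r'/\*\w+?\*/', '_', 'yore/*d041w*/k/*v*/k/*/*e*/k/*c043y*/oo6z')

Each match is replaced by '_'.

'yore_k_k/*_k_oo6z'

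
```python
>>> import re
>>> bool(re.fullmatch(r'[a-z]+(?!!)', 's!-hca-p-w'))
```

False

The negative lookaround is zero-width — it rules out positions where the adjacent text would match, without consuming anything.
`re.fullmatch` requires the pattern to consume the entire string.
Here the string isn't matched end-to-end, so the call returns None, and `bool(None)` is False.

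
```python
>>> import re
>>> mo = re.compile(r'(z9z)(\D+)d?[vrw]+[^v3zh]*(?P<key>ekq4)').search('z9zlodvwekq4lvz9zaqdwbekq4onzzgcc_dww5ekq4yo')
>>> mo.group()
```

Pattern: the literal 'z9', then the literal 'z' (captured); then one or more of a non-digit (captured); then optionally the literal 'd', then one or more of one of [vrw], then zero or more of any character except [v3zh]; then the literal 'ek', then the literal 'q4' (captured as 'key').
`search` walks the string left to right and returns the first match it finds.
The match spans [0:12] → 'z9zlodvwekq4'.
Captured: group 1 = 'z9z', group 2 = 'lodv', group 3 = 'ekq4'.

'z9zlodvwekq4'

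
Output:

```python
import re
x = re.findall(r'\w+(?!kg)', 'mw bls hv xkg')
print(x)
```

['mw', 'bls', 'hv', 'xkg']

The negative lookaround is zero-width — it rules out positions where the adjacent text would match, without consuming anything.
With no groups in the pattern, `findall` gives back each whole match — 4 here.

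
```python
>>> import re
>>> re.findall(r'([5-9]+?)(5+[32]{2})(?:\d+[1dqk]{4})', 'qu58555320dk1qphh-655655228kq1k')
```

With the lazy modifier that quantifier settles for the fewest repetitions that let the rest of the pattern succeed (the atoms after it are unaffected and can still be greedy).
2 groups means each result is a tuple of 2 captured strings — 2 here.

[('58', '55532'), ('6556', '5522')]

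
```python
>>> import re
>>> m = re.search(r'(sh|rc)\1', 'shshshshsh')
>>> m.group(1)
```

'sh'

The match spans [0:4] → 'shsh'.
Captured: group 1 = 'sh'.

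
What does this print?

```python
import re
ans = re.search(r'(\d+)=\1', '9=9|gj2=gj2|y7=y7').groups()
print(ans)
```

('9',)

The match spans [0:3] → '9=9'.
Captured: group 1 = '9'.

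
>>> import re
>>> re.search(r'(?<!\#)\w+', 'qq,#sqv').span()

(0, 2)

Because the assertion is negative and zero-width, positions next to the forbidden text are skipped.
Unlike `match`, `search` isn't anchored — it looks for the pattern anywhere in the string.
The match spans [0:2] → 'qq'.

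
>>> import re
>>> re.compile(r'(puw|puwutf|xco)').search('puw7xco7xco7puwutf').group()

'puw'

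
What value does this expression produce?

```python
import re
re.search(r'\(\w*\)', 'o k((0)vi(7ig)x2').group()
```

`re.search` scans for the first position where the pattern succeeds.
The match spans [4:7] → '(0)'.

'(0)'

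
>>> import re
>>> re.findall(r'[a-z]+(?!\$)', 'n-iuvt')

`(?!…)`/`(?<!…)` only lets a position through if the neighbouring text does NOT match; no characters are consumed.
Scanning left to right: at [0:1] → 'n'; at [2:6] → 'iuvt'.
`findall` yields the raw match text (2 of them) because the pattern has no groups.

['n', 'iuvt']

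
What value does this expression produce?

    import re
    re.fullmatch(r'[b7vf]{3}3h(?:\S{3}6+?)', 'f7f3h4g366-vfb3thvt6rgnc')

None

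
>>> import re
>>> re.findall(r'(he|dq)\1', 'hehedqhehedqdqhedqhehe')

A backreference is literal: `\1` must see the identical characters the first group matched.
`findall` collects group 1 from each match (4 total).

['he', 'he', 'dq', 'he']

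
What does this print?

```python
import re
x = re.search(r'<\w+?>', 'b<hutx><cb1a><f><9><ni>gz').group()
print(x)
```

<hutx>

`re.search` scans for the first position where the pattern succeeds.
The match spans [1:7] → '<hutx>'.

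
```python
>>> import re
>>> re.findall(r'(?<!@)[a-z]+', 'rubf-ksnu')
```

['rubf', 'ksnu']

The negative lookahead/lookbehind blocks any match where the forbidden context is present.
`findall` yields the raw match text (2 of them) because the pattern has no groups.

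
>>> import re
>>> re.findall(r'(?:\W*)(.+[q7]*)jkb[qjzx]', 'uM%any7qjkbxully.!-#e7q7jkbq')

['uM%any7qjkbxully.!-#e7q7']

The pattern matches zero or more of a non-word character (non-capturing group); then one or more of any character, then zero or more of one of [q7] (captured); then the literal 'jkb', then one of [qjzx].
Scanning left to right: at [0:28] match 'uM%any7qjkbxully.!-#e7q7jkbq', group 1 = 'uM%any7qjkbxully.!-#e7q7'.
One capturing group, so `findall` returns just the captured substring from the one match — 1 in all.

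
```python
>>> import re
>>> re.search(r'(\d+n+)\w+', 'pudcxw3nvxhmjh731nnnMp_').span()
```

(6, 23)

Pattern: one or more of a digit, then one or more of a literal 'n' (captured); then one or more of a word character.
The match spans [6:23] → '3nvxhmjh731nnnMp_'.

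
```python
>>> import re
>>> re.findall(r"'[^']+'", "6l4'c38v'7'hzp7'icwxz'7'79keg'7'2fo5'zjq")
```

Matches: at [3:9] → "'c38v'"; at [10:16] → "'hzp7'"; at [21:24] → "'7'"; at [29:32] → "'7'".
No capturing groups, so `findall` returns the 4 full match strings.

["'c38v'", "'hzp7'", "'7'", "'7'"]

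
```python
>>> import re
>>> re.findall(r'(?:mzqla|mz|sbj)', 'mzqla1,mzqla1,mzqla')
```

['mzqla', 'mzqla', 'mzqla']

`|` is ordered: at each position the engine commits to the first alternative that works.
No capturing groups, so `findall` returns the 3 full match strings.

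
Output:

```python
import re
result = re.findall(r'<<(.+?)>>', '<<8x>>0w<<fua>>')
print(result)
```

With a single group, `findall` returns only what that group captured — 2 items.

['8x', 'fua']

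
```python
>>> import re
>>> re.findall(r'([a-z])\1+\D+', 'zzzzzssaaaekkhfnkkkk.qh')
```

['z']

`\1` is not a pattern — it's the concrete string captured by group 1, re-applied verbatim.
`findall` collects group 1 from the one match (1 total).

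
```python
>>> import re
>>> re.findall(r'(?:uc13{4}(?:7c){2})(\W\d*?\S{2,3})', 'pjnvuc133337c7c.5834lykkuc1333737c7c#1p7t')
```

['.583']

Lazy quantifiers expand one character at a time until the remainder of the pattern can match.
With a single group, `findall` returns only what that group captured — 1 item.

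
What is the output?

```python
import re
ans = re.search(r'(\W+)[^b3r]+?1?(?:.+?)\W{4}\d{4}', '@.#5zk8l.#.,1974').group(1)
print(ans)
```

Pattern: one or more of a non-word character (captured); then one or more of any character except [b3r] (lazy), then optionally a literal '1'; then one or more of any character (lazy) (non-capturing group); then exactly 4 of a non-word character; then exactly 4 of a digit.
Unlike `match`, `search` isn't anchored — it looks for the pattern anywhere in the string.
The match spans [0:16] → '@.#5zk8l.#.,1974'.
Captured: group 1 = '@.#'.

@.#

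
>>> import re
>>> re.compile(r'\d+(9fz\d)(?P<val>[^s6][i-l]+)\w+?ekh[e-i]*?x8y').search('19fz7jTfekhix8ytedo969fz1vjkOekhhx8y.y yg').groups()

The match spans [19:36] → '969fz1vjkOekhhx8y'.
Captured: group 1 = '9fz1', group 2 = 'vjk'.

('9fz1', 'vjk')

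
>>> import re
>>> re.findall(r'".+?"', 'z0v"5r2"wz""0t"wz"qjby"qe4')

['"5r2"', '""0t"', '"qjby"']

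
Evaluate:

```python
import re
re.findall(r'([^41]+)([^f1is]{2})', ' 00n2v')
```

This matches one or more of any character except [41] (captured); then exactly 2 of any character except [f1is] (captured).
`findall` packs the 2 group values into a tuple for every match.

[(' 00n', '2v')]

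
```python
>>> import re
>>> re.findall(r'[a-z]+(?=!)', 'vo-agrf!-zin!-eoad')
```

['agrf', 'zin']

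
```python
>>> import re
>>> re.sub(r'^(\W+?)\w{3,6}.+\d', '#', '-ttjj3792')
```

'#'

Every occurrence is swapped for '#'.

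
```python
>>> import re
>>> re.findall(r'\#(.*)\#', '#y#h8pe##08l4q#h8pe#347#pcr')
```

['y#h8pe##08l4q#h8pe#347']

`findall` collects group 1 from the one match (1 total).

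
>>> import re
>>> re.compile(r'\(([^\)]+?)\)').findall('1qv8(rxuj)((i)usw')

Walking the string: at [4:10] match '(rxuj)', group 1 = 'rxuj'; at [10:14] match '((i)', group 1 = '(i'.
`findall` collects group 1 from each match (2 total).

['rxuj', '(i']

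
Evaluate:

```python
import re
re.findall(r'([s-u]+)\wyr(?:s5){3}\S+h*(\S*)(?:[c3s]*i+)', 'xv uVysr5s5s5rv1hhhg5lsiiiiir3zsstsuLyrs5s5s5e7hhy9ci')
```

[('sstsu', '')]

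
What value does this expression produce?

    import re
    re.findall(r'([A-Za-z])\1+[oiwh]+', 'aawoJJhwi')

['a', 'J']

The backreference `\1` re-matches whatever the first group consumed, character for character.
`findall` collects group 1 from each match (2 total).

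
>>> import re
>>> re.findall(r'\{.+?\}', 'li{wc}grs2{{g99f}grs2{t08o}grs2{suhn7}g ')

['{wc}', '{{g99f}', '{t08o}', '{suhn7}']

Matches: at [2:6] → '{wc}'; at [10:17] → '{{g99f}'; at [21:27] → '{t08o}'; at [31:38] → '{suhn7}'.
No capturing groups, so `findall` returns the 4 full match strings.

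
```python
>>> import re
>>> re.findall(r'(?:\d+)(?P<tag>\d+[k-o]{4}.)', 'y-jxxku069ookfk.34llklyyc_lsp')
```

['4llkly']

This matches one or more of a digit (non-capturing group); then one or more of a digit, then exactly 4 of a character in [k-o], then any character (captured as 'tag').
One capturing group, so `findall` returns just the captured substring from the one match — 1 in all.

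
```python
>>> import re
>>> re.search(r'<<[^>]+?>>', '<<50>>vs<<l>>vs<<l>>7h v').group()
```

'<<50>>'

The match spans [0:6] → '<<50>>'.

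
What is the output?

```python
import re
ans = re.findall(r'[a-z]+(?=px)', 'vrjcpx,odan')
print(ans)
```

The lookaround is zero-width — it requires the adjacent text to match without consuming it, so the asserted text isn't part of the match.
With no groups in the pattern, `findall` gives back each whole match — 1 here.

['vrjc']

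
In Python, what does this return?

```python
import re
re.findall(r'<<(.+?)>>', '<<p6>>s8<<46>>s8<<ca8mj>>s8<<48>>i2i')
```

Scanning left to right: at [0:6] match '<<p6>>', group 1 = 'p6'; at [8:14] match '<<46>>', group 1 = '46'; at [16:25] match '<<ca8mj>>', group 1 = 'ca8mj'; at [27:33] match '<<48>>', group 1 = '48'.
Because there's exactly one group, `findall` drops the full match and keeps group 1 from each hit.

['p6', '46', 'ca8mj', '48']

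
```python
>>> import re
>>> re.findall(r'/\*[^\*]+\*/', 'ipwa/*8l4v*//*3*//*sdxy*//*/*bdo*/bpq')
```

Walking the string: at [4:12] → '/*8l4v*/'; at [12:17] → '/*3*/'; at [17:25] → '/*sdxy*/'; at [27:34] → '/*bdo*/'.
With no groups in the pattern, `findall` gives back each whole match — 4 here.

['/*8l4v*/', '/*3*/', '/*sdxy*/', '/*bdo*/']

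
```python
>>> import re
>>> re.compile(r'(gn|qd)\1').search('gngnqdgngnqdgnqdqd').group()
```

After group 1 captures some text, `\1` only succeeds where that same text appears again.
Unlike `match`, `search` isn't anchored — it looks for the pattern anywhere in the string.
The match spans [0:4] → 'gngn'.
Captured: group 1 = 'gn'.

'gngn'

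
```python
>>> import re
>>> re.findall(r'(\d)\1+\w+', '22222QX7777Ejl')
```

['2']

`\1` has to match the exact text group 1 already captured.
Scanning left to right: at [0:14] match '22222QX7777Ejl', group 1 = '2'.
Because there's exactly one group, `findall` drops the full match and keeps group 1 from the one hit.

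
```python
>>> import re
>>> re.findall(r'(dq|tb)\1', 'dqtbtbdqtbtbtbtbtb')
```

['tb', 'tb', 'tb']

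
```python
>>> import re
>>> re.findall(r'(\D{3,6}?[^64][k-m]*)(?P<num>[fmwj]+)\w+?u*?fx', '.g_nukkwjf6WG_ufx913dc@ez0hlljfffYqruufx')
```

A non-greedy quantifier consumes as few characters as it can — just enough that the remainder of the pattern still matches from where it stops; whatever follows it matches normally.
2 groups means each result is a tuple of 2 captured strings — 2 here.

[('.g_nukk', 'wjf'), ('hllj', 'fff')]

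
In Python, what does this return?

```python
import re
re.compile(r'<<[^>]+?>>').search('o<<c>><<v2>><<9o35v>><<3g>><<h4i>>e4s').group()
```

'<<c>>'

`re.search` tries every starting position until one works.
The match spans [1:6] → '<<c>>'.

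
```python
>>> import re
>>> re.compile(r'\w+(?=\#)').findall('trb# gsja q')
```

['trb']

The `(?=…)`/`(?<=…)` assertion just peeks at neighbouring text; it doesn't advance the match position.
Scanning left to right: at [0:3] → 'trb'.
Since nothing is captured, `findall` lists the 1 matched substring directly.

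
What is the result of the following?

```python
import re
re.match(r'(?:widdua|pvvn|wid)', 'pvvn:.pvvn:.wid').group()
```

'pvvn'

`match` is anchored at position 0; if the pattern doesn't fit there, it returns None.
The match spans [0:4] → 'pvvn'.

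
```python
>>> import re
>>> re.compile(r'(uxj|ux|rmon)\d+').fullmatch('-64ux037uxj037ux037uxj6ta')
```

None

`re.fullmatch` is like wrapping the pattern in `^…$` (in single-line mode).
Here there's no way to consume every character, so the call returns None.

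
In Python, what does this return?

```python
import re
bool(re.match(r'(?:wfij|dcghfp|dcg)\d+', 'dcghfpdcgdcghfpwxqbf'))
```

`re.match` won't scan ahead — the pattern has to work from the very first character.
Here the string doesn't start with a match, so the call returns None, and `bool(None)` is False.

False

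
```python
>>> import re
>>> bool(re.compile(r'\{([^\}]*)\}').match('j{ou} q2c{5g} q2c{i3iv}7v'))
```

`match` is anchored at position 0; if the pattern doesn't fit there, it returns None.
Here the string doesn't start with a match, so the call returns None, and `bool(None)` is False.

False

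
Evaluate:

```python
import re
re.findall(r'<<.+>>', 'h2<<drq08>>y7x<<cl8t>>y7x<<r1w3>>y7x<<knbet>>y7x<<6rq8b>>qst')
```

Walking the string: at [2:57] → '<<drq08>>y7x<<cl8t>>y7x<<r1w3>>y7x<<knbet>>y7x<<6rq8b>>'.
Since nothing is captured, `findall` lists the 1 matched substring directly.

['<<drq08>>y7x<<cl8t>>y7x<<r1w3>>y7x<<knbet>>y7x<<6rq8b>>']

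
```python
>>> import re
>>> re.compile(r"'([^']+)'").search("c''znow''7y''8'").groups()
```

`search` walks the string left to right and returns the first match it finds.
The match spans [2:8] → "'znow'".
Captured: group 1 = 'znow'.

('znow',)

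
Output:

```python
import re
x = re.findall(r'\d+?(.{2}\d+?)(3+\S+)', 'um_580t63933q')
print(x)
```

[('0t6', '3933q')]

The pattern matches one or more of a digit (lazy); then exactly 2 of any character, then one or more of a digit (lazy) (captured); then one or more of a literal '3', then one or more of a non-whitespace character (captured).
Matches: at [3:13] match '580t63933q', groups = ('0t6', '3933q').
Multiple groups make `findall` return tuples — one 2-tuple for the one match.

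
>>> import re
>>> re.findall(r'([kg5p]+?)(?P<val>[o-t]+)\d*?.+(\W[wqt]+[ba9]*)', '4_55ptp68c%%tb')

With the lazy modifier that quantifier settles for the fewest repetitions that let the rest of the pattern succeed (the atoms after it are unaffected and can still be greedy).
Multiple groups make `findall` return tuples — one 3-tuple for the one match.

[('55', 'ptp', '%tb')]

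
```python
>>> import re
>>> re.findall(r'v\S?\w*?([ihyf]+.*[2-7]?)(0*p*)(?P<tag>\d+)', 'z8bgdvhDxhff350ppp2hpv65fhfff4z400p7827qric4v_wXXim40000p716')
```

[('hff350ppp2hpv65fhfff4z400p7827qric4v_wXXim40000p71', '', '6')]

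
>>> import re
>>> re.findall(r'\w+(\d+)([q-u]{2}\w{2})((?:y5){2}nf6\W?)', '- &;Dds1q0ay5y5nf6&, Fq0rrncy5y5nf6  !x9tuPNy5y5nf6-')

The pattern matches one or more of a word character; then one or more of a digit (captured); then exactly 2 of a character in [q-u], then exactly 2 of a word character (captured); then the literal 'y5' repeated 2 times, then the literal 'nf6', then optionally a non-word character (captured).
Walking the string: at [21:36] match 'Fq0rrncy5y5nf6 ', groups = ('0', 'rrnc', 'y5y5nf6 '); at [38:52] match 'x9tuPNy5y5nf6-', groups = ('9', 'tuPN', 'y5y5nf6-').
With 3 capturing groups, `findall` returns a 3-tuple per match.

[('0', 'rrnc', 'y5y5nf6 '), ('9', 'tuPN', 'y5y5nf6-')]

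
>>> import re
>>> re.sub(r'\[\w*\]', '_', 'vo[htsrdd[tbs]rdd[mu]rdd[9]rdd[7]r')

'vo[htsrdd_rdd_rdd_rdd_r'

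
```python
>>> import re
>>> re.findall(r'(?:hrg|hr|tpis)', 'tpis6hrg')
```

Alternation tries branches left to right and keeps the first one that lets the overall match succeed at that position.
Scanning left to right: at [0:4] → 'tpis'; at [5:8] → 'hrg'.
Since nothing is captured, `findall` lists the 2 matched substrings directly.

['tpis', 'hrg']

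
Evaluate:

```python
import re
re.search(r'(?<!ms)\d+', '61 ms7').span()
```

Because the assertion is negative and zero-width, positions next to the forbidden text are skipped.
`search` walks the string left to right and returns the first match it finds.
The match spans [0:2] → '61'.

(0, 2)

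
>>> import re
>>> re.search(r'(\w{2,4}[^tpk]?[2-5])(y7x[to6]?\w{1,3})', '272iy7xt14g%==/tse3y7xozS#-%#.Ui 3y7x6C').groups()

('tse3', 'y7xozS')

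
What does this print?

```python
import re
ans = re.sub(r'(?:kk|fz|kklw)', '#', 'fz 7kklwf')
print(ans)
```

# 7#lwf

Branches in `(...|...)` are attempted left-to-right; the first branch that allows the whole pattern to succeed is taken.
Each match is replaced by '#'.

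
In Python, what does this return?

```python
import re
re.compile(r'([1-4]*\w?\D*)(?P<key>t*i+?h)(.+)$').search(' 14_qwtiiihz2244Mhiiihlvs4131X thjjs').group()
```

'14_qwtiiihz2244Mhiiihlvs4131X thjjs'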